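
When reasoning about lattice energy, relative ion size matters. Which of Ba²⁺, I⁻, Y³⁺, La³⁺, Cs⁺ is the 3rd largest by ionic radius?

Work out protons and electrons: Y³⁺ has 36 e⁻ (Z=39), La³⁺ has 54 e⁻ (Z=57), Ba²⁺ has 54 e⁻ (Z=56), Cs⁺ has 54 e⁻ (Z=55), I⁻ has 54 e⁻ (Z=53). Y³⁺ < La³⁺ (same group, 1 shell fewer); La³⁺ < Ba²⁺ (both 54 e⁻, Z=57>56); Ba²⁺ < Cs⁺ (both 54 e⁻, Z=56>55); Cs⁺ < I⁻ (both 54 e⁻, Z=55>53).
Full ascending order: Y³⁺ < La³⁺ < Ba²⁺ < Cs⁺ < I⁻. Counting from the largest, position 3 is Ba²⁺.

Ba²⁺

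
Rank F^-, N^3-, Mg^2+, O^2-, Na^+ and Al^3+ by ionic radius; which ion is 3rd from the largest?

All of these have 10 electrons (isoelectronic). With the same electron cloud, the ion with the most protons pulls it in tightest. Nuclear charges: Al^3+ (Z=13), Mg^2+ (Z=12), Na^+ (Z=11), F^- (Z=9), O^2- (Z=8), N^3- (Z=7). Highest Z is smallest.
Full ascending order: Al^3+ < Mg^2+ < Na^+ < F^- < O^2- < N^3-. Counting from the largest, position 3 is F^-.

F^-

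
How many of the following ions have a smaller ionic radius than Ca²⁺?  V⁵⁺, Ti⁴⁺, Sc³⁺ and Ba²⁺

3

Work out protons and electrons: V⁵⁺ has 18 e⁻ (Z=23), Ti⁴⁺ has 18 e⁻ (Z=22), Sc³⁺ has 18 e⁻ (Z=21), Ca²⁺ has 18 e⁻ (Z=20), Ba²⁺ has 54 e⁻ (Z=56). V⁵⁺ < Ti⁴⁺ (both 18 e⁻, Z=23>22); Ti⁴⁺ < Sc³⁺ (isoelectronic, higher Z=22 is smaller); Sc³⁺ < Ca²⁺ (both 18 e⁻, Z=21>20); Ca²⁺ < Ba²⁺ (same group, period 4 vs 6).
Placing each against Ca²⁺: smaller — V⁵⁺, Ti⁴⁺, Sc³⁺; larger — Ba²⁺. That's 3.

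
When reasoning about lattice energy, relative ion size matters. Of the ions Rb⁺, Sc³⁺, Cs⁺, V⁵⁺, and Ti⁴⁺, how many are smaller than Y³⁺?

First list Z and electron count for each: V⁵⁺: 18 e⁻, Z=23, Ti⁴⁺: 18 e⁻, Z=22, Sc³⁺: 18 e⁻, Z=21, Y³⁺: 36 e⁻, Z=39, Rb⁺: 36 e⁻, Z=37, Cs⁺: 54 e⁻, Z=55. V⁵⁺ < Ti⁴⁺ (isoelectronic, higher Z=23 is smaller); Ti⁴⁺ < Sc³⁺ (both 18 e⁻, Z=22>21); Sc³⁺ < Y³⁺ (same group, period 4 vs 5); Y³⁺ < Rb⁺ (both 36 e⁻, Z=39>37); Rb⁺ < Cs⁺ (same group, 1 shell fewer).
Overall: V⁵⁺ < Ti⁴⁺ < Sc³⁺ < Y³⁺ < Rb⁺ < Cs⁺. Y³⁺ has 3 below it and 2 above. Count: 3.

3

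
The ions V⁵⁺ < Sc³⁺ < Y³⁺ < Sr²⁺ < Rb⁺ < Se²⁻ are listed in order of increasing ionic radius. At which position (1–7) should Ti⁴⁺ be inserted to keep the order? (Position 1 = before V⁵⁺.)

Work out protons and electrons: V⁵⁺ (Z=23, 18 e⁻), Ti⁴⁺ (Z=22, 18 e⁻), Sc³⁺ (Z=21, 18 e⁻), Y³⁺ (Z=39, 36 e⁻), Sr²⁺ (Z=38, 36 e⁻), Rb⁺ (Z=37, 36 e⁻), Se²⁻ (Z=34, 36 e⁻). V⁵⁺ < Ti⁴⁺ (isoelectronic, higher Z=23 is smaller); Ti⁴⁺ < Sc³⁺ (isoelectronic, higher Z=22 is smaller); Sc³⁺ < Y³⁺ (same group, period 4 vs 5); Y³⁺ < Sr²⁺ (isoelectronic, higher Z=39 is smaller); Sr²⁺ < Rb⁺ (both 36 e⁻, Z=38>37); Rb⁺ < Se²⁻ (isoelectronic, higher Z=37 is smaller).
With Ti⁴⁺ included the full order is V⁵⁺ < Ti⁴⁺ < Sc³⁺ < Y³⁺ < Sr²⁺ < Rb⁺ < Se²⁻, so it takes position 2.

2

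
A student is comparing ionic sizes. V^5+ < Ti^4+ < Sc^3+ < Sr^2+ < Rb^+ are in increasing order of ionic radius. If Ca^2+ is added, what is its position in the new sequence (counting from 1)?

First list Z and electron count for each: V^5+: 18 e⁻, Z=23, Ti^4+: 18 e⁻, Z=22, Sc^3+: 18 e⁻, Z=21, Ca^2+: 18 e⁻, Z=20, Sr^2+: 36 e⁻, Z=38, Rb^+: 36 e⁻, Z=37. V^5+ < Ti^4+ (isoelectronic, higher Z=23 is smaller); Ti^4+ < Sc^3+ (isoelectronic, higher Z=22 is smaller); Sc^3+ < Ca^2+ (isoelectronic, higher Z=21 is smaller); Ca^2+ < Sr^2+ (same group, period 4 vs 5); Sr^2+ < Rb^+ (isoelectronic, higher Z=38 is smaller).
The complete sequence is V^5+ < Ti^4+ < Sc^3+ < Ca^2+ < Sr^2+ < Rb^+. Ca^2+ sits at position 4.

4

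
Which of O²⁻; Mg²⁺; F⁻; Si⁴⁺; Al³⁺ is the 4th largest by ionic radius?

Al³⁺

Each ion has 10 electrons. The ranking follows nuclear charge in reverse — greater Z gives a smaller radius. Si⁴⁺ (Z=14), Al³⁺ (Z=13), Mg²⁺ (Z=12), F⁻ (Z=9), O²⁻ (Z=8).
Ordering: Si⁴⁺ < Al³⁺ < Mg²⁺ < F⁻ < O²⁻. The 4th largest is Al³⁺.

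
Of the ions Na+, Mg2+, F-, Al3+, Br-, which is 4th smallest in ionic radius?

F-

Work out protons and electrons: Al3+ has 10 e⁻ (Z=13), Mg2+ has 10 e⁻ (Z=12), Na+ has 10 e⁻ (Z=11), F- has 10 e⁻ (Z=9), Br- has 36 e⁻ (Z=35). Al3+ < Mg2+ (both 10 e⁻, Z=13>12); Mg2+ < Na+ (both 10 e⁻, Z=12>11); Na+ < F- (isoelectronic, higher Z=11 is smaller); F- < Br- (same group, 2 shells fewer).
So the order is Al3+ < Mg2+ < Na+ < F- < Br-; the 4th-smallest ion is F-.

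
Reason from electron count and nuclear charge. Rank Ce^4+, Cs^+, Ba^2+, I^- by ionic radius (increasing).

Ce^4+ < Ba^2+ < Cs^+ < I^-

Isoelectronic series (54 e⁻ each). Size is set by nuclear charge: more protons means a smaller ion. Ce^4+ (Z=58), Ba^2+ (Z=56), Cs^+ (Z=55), I^- (Z=53).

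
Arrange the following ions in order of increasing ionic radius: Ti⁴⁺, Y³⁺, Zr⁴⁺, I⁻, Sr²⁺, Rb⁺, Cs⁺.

Ti⁴⁺ < Zr⁴⁺ < Y³⁺ < Sr²⁺ < Rb⁺ < Cs⁺ < I⁻

Tabulating Z and e⁻: Ti⁴⁺: 18 e⁻, Z=22, Zr⁴⁺: 36 e⁻, Z=40, Y³⁺: 36 e⁻, Z=39, Sr²⁺: 36 e⁻, Z=38, Rb⁺: 36 e⁻, Z=37, Cs⁺: 54 e⁻, Z=55, I⁻: 54 e⁻, Z=53. Ti⁴⁺ < Zr⁴⁺ (same group, period 4 vs 5); Zr⁴⁺ < Y³⁺ (both 36 e⁻, Z=40>39); Y³⁺ < Sr²⁺ (both 36 e⁻, Z=39>38); Sr²⁺ < Rb⁺ (both 36 e⁻, Z=38>37); Rb⁺ < Cs⁺ (same group, period 5 vs 6); Cs⁺ < I⁻ (isoelectronic, higher Z=55 is smaller).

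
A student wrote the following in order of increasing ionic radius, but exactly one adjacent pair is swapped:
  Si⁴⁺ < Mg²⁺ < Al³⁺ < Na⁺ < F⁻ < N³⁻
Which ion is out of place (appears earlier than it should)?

Compare adjacent ions: both have 10 electrons but Z(Al)=13 > Z(Mg)=12, so Al³⁺ should be the smaller of the two — yet in this increasing list Mg²⁺ sits before Al³⁺. Nothing else is reversed, so Mg²⁺ should move one place to the right.

Mg²⁺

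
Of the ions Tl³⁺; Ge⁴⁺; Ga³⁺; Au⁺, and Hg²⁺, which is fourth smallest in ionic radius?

First list Z and electron count for each: Ge⁴⁺: 28 e⁻, Z=32, Ga³⁺: 28 e⁻, Z=31, Tl³⁺: 78 e⁻, Z=81, Hg²⁺: 78 e⁻, Z=80, Au⁺: 78 e⁻, Z=79. Ge⁴⁺ < Ga³⁺ (isoelectronic, higher Z=32 is smaller); Ga³⁺ < Tl³⁺ (same group, 2 shells fewer); Tl³⁺ < Hg²⁺ (both 78 e⁻, Z=81>80); Hg²⁺ < Au⁺ (isoelectronic, higher Z=80 is smaller).
Ordering: Ge⁴⁺ < Ga³⁺ < Tl³⁺ < Hg²⁺ < Au⁺. The fourth smallest is Hg²⁺.

Hg²⁺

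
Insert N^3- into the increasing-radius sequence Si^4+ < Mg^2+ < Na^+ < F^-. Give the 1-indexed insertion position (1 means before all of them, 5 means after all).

These species are isoelectronic with 10 electrons. The only difference is the number of protons: Si^4+ (Z=14), Mg^2+ (Z=12), Na^+ (Z=11), F^- (Z=9), N^3- (Z=7). The strongest nuclear pull (Si^4+) gives the smallest ion.
With N^3- included the full order is Si^4+ < Mg^2+ < Na^+ < F^- < N^3-, so it takes position 5.

5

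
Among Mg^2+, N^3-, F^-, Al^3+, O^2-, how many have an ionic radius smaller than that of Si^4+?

Isoelectronic series (10 e⁻ each). Size is set by nuclear charge: more protons means a smaller ion. Si^4+ (Z=14), Al^3+ (Z=13), Mg^2+ (Z=12), F^- (Z=9), O^2- (Z=8), N^3- (Z=7).
Relative to Si^4+, the ions that are smaller are none. That's 0.

0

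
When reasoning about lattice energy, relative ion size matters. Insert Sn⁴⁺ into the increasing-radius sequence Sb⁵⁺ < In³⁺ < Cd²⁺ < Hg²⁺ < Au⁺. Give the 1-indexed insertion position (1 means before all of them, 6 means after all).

Electron counts and nuclear charges: Sb⁵⁺: 46 e⁻, Z=51, Sn⁴⁺: 46 e⁻, Z=50, In³⁺: 46 e⁻, Z=49, Cd²⁺: 46 e⁻, Z=48, Hg²⁺: 78 e⁻, Z=80, Au⁺: 78 e⁻, Z=79. Sb⁵⁺ < Sn⁴⁺ (isoelectronic, higher Z=51 is smaller); Sn⁴⁺ < In³⁺ (isoelectronic, higher Z=50 is smaller); In³⁺ < Cd²⁺ (both 46 e⁻, Z=49>48); Cd²⁺ < Hg²⁺ (same group, 1 shell fewer); Hg²⁺ < Au⁺ (isoelectronic, higher Z=80 is smaller).
Putting Sn⁴⁺ in gives Sb⁵⁺ < Sn⁴⁺ < In³⁺ < Cd²⁺ < Hg²⁺ < Au⁺; it lands at slot 2.

2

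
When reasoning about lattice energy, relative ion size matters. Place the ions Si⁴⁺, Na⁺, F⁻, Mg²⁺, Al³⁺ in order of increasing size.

Si⁴⁺ < Al³⁺ < Mg²⁺ < Na⁺ < F⁻

All of these have 10 electrons (isoelectronic). With the same electron cloud, the ion with the most protons pulls it in tightest. Nuclear charges: Si⁴⁺ (Z=14), Al³⁺ (Z=13), Mg²⁺ (Z=12), Na⁺ (Z=11), F⁻ (Z=9). Highest Z is smallest.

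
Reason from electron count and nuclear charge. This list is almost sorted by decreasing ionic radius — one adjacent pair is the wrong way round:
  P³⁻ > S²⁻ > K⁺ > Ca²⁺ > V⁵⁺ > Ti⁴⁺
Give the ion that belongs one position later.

V⁵⁺

Compare adjacent ions: they are isoelectronic (18 e⁻) and V has more protons than Ti (23 vs 22), making V⁵⁺ smaller — yet in this decreasing list V⁵⁺ sits before Ti⁴⁺. Nothing else is reversed, so V⁵⁺ should move one place to the right.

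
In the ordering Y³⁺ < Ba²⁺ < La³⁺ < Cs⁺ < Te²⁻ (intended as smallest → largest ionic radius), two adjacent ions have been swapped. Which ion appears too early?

Check each adjacent pair. Ba²⁺ and La³⁺ are reversed: La³⁺ and Ba²⁺ share 54 electrons; the higher nuclear charge on La (Z=57) contracts it more, so La³⁺ < Ba²⁺. No other neighbouring pair contradicts the periodic trends, so Ba²⁺ is the ion listed too early.

Ba²⁺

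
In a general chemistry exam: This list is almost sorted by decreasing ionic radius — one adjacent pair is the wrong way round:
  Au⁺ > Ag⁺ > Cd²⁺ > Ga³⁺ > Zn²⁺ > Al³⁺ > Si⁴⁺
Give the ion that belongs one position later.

Ga³⁺

Scanning neighbour by neighbour, only Ga³⁺/Zn²⁺ violates a trend: they are isoelectronic (28 e⁻) and Ga has more protons than Zn (31 vs 30), making Ga³⁺ smaller. That makes Ga³⁺ the one sitting a position early relative to where it belongs.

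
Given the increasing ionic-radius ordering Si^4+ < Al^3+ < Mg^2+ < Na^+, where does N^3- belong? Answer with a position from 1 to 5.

All of these have 10 electrons (isoelectronic). With the same electron cloud, the ion with the most protons pulls it in tightest. Nuclear charges: Si^4+ (Z=14), Al^3+ (Z=13), Mg^2+ (Z=12), Na^+ (Z=11), N^3- (Z=7). Highest Z is smallest.
Putting N^3- in gives Si^4+ < Al^3+ < Mg^2+ < Na^+ < N^3-; it lands at slot 5.

5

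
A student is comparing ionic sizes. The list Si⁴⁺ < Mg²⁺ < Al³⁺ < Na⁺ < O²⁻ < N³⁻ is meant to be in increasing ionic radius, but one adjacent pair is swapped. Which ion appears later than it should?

Al³⁺

The pair Mg²⁺, Al³⁺ is the wrong way round — they are isoelectronic (10 e⁻) and Al has more protons than Mg (13 vs 12), making Al³⁺ smaller. All other adjacent pairs agree with periodic trends, so Al³⁺ is the misplaced ion.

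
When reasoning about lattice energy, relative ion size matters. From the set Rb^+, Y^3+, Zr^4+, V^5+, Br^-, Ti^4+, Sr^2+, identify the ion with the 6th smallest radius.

Rb^+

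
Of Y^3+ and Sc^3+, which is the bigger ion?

Y^3+

These ions sit in one column with identical charge. Each step down the periodic table adds a principal shell, increasing the radius.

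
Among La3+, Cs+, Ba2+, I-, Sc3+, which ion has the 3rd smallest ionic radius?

Ba2+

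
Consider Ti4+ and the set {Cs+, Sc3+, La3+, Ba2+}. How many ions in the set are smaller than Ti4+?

0

Tabulating Z and e⁻: Ti4+: 18 e⁻, Z=22, Sc3+: 18 e⁻, Z=21, La3+: 54 e⁻, Z=57, Ba2+: 54 e⁻, Z=56, Cs+: 54 e⁻, Z=55. Ti4+ < Sc3+ (isoelectronic, higher Z=22 is smaller); Sc3+ < La3+ (same group, 2 shells fewer); La3+ < Ba2+ (isoelectronic, higher Z=57 is smaller); Ba2+ < Cs+ (isoelectronic, higher Z=56 is smaller).
Ordering all of them (including Ti4+) by radius gives Ti4+ < Sc3+ < La3+ < Ba2+ < Cs+. That's 0.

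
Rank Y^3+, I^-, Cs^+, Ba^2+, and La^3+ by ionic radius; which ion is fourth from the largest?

Electron counts and nuclear charges: Y^3+: 36 e⁻, Z=39, La^3+: 54 e⁻, Z=57, Ba^2+: 54 e⁻, Z=56, Cs^+: 54 e⁻, Z=55, I^-: 54 e⁻, Z=53. Y^3+ < La^3+ (same group, period 5 vs 6); La^3+ < Ba^2+ (isoelectronic, higher Z=57 is smaller); Ba^2+ < Cs^+ (isoelectronic, higher Z=56 is smaller); Cs^+ < I^- (isoelectronic, higher Z=55 is smaller).
That gives Y^3+ < La^3+ < Ba^2+ < Cs^+ < I^-. From the largest end, number 4 is La^3+.

La^3+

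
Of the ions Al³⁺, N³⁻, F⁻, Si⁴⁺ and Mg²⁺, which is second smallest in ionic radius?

Al³⁺

All of these have 10 electrons (isoelectronic). With the same electron cloud, the ion with the most protons pulls it in tightest. Nuclear charges: Si⁴⁺ (Z=14), Al³⁺ (Z=13), Mg²⁺ (Z=12), F⁻ (Z=9), N³⁻ (Z=7). Highest Z is smallest.
Ordering: Si⁴⁺ < Al³⁺ < Mg²⁺ < F⁻ < N³⁻. The second smallest is Al³⁺.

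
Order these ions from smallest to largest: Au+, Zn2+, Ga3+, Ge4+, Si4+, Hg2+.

Si4+ < Ge4+ < Ga3+ < Zn2+ < Hg2+ < Au+

Work out protons and electrons: Si4+ has 10 e⁻ (Z=14), Ge4+ has 28 e⁻ (Z=32), Ga3+ has 28 e⁻ (Z=31), Zn2+ has 28 e⁻ (Z=30), Hg2+ has 78 e⁻ (Z=80), Au+ has 78 e⁻ (Z=79). Si4+ < Ge4+ (same group, 1 shell fewer); Ge4+ < Ga3+ (isoelectronic, higher Z=32 is smaller); Ga3+ < Zn2+ (both 28 e⁻, Z=31>30); Zn2+ < Hg2+ (same group, period 4 vs 6); Hg2+ < Au+ (both 78 e⁻, Z=80>79).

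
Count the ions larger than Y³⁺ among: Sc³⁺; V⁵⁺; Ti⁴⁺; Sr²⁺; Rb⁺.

2

Work out protons and electrons: V⁵⁺ has 18 e⁻ (Z=23), Ti⁴⁺ has 18 e⁻ (Z=22), Sc³⁺ has 18 e⁻ (Z=21), Y³⁺ has 36 e⁻ (Z=39), Sr²⁺ has 36 e⁻ (Z=38), Rb⁺ has 36 e⁻ (Z=37). V⁵⁺ < Ti⁴⁺ (both 18 e⁻, Z=23>22); Ti⁴⁺ < Sc³⁺ (isoelectronic, higher Z=22 is smaller); Sc³⁺ < Y³⁺ (same group, period 4 vs 5); Y³⁺ < Sr²⁺ (both 36 e⁻, Z=39>38); Sr²⁺ < Rb⁺ (isoelectronic, higher Z=38 is smaller).
Relative to Y³⁺, the ions that are larger are Sr²⁺, Rb⁺. Count: 2.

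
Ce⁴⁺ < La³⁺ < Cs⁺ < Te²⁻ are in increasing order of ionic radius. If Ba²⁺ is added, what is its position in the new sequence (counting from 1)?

3

These species are isoelectronic with 54 electrons. The only difference is the number of protons: Ce⁴⁺ (Z=58), La³⁺ (Z=57), Ba²⁺ (Z=56), Cs⁺ (Z=55), Te²⁻ (Z=52). The strongest nuclear pull (Ce⁴⁺) gives the smallest ion.
Putting Ba²⁺ in gives Ce⁴⁺ < La³⁺ < Ba²⁺ < Cs⁺ < Te²⁻; it lands at slot 3.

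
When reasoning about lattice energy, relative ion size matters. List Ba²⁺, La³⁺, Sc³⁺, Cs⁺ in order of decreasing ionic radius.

Cs⁺ > Ba²⁺ > La³⁺ > Sc³⁺

Tabulating Z and e⁻: Sc³⁺ (Z=21, 18 e⁻), La³⁺ (Z=57, 54 e⁻), Ba²⁺ (Z=56, 54 e⁻), Cs⁺ (Z=55, 54 e⁻). Sc³⁺ < La³⁺ (same group, 2 shells fewer); La³⁺ < Ba²⁺ (both 54 e⁻, Z=57>56); Ba²⁺ < Cs⁺ (both 54 e⁻, Z=56>55).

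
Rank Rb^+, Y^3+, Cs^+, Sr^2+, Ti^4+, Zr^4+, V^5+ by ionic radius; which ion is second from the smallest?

V^5+ (Z=23, 18 e⁻), Ti^4+ (Z=22, 18 e⁻), Zr^4+ (Z=40, 36 e⁻), Y^3+ (Z=39, 36 e⁻), Sr^2+ (Z=38, 36 e⁻), Rb^+ (Z=37, 36 e⁻), Cs^+ (Z=55, 54 e⁻). V^5+ < Ti^4+ (isoelectronic, higher Z=23 is smaller); Ti^4+ < Zr^4+ (same group, 1 shell fewer); Zr^4+ < Y^3+ (isoelectronic, higher Z=40 is smaller); Y^3+ < Sr^2+ (both 36 e⁻, Z=39>38); Sr^2+ < Rb^+ (isoelectronic, higher Z=38 is smaller); Rb^+ < Cs^+ (same group, 1 shell fewer).
Ordering: V^5+ < Ti^4+ < Zr^4+ < Y^3+ < Sr^2+ < Rb^+ < Cs^+. The second smallest is Ti^4+.

Ti^4+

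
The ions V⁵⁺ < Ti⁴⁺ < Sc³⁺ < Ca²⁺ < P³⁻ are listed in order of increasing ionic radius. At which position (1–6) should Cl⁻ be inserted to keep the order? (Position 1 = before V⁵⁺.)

5

These species are isoelectronic with 18 electrons. The only difference is the number of protons: V⁵⁺ (Z=23), Ti⁴⁺ (Z=22), Sc³⁺ (Z=21), Ca²⁺ (Z=20), Cl⁻ (Z=17), P³⁻ (Z=15). The strongest nuclear pull (V⁵⁺) gives the smallest ion.
Putting Cl⁻ in gives V⁵⁺ < Ti⁴⁺ < Sc³⁺ < Ca²⁺ < Cl⁻ < P³⁻; it lands at slot 5.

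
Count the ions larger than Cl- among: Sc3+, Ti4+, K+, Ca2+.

Isoelectronic series (18 e⁻ each). Size is set by nuclear charge: more protons means a smaller ion. Ti4+ (Z=22), Sc3+ (Z=21), Ca2+ (Z=20), K+ (Z=19), Cl- (Z=17).
Overall: Ti4+ < Sc3+ < Ca2+ < K+ < Cl-. Cl- has 4 below it and 0 above. That's 0.

0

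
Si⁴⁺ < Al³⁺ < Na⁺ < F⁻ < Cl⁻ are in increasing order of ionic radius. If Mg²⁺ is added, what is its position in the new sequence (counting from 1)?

First list Z and electron count for each: Si⁴⁺ has 10 e⁻ (Z=14), Al³⁺ has 10 e⁻ (Z=13), Mg²⁺ has 10 e⁻ (Z=12), Na⁺ has 10 e⁻ (Z=11), F⁻ has 10 e⁻ (Z=9), Cl⁻ has 18 e⁻ (Z=17). Si⁴⁺ < Al³⁺ (isoelectronic, higher Z=14 is smaller); Al³⁺ < Mg²⁺ (both 10 e⁻, Z=13>12); Mg²⁺ < Na⁺ (both 10 e⁻, Z=12>11); Na⁺ < F⁻ (isoelectronic, higher Z=11 is smaller); F⁻ < Cl⁻ (same group, period 2 vs 3).
The complete sequence is Si⁴⁺ < Al³⁺ < Mg²⁺ < Na⁺ < F⁻ < Cl⁻. Mg²⁺ sits at position 3.

3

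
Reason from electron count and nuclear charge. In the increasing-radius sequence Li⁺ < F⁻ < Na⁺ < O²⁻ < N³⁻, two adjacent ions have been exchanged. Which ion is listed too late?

Check each adjacent pair. F⁻ and Na⁺ are reversed: they are isoelectronic (10 e⁻) and Na has more protons than F (11 vs 9), making Na⁺ smaller. No other neighbouring pair contradicts the periodic trends, so Na⁺ is the ion listed too late.

Na⁺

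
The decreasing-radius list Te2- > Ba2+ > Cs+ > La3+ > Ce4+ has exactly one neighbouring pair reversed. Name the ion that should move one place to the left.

Cs+

The pair Ba2+, Cs+ is the wrong way round — they are isoelectronic (54 e⁻) and Ba has more protons than Cs (56 vs 55), making Ba2+ smaller. All other adjacent pairs agree with periodic trends, so Cs+ is the misplaced ion.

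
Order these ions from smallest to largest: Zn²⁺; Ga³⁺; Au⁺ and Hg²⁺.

Electron counts and nuclear charges: Ga³⁺: 28 e⁻, Z=31, Zn²⁺: 28 e⁻, Z=30, Hg²⁺: 78 e⁻, Z=80, Au⁺: 78 e⁻, Z=79. Ga³⁺ < Zn²⁺ (isoelectronic, higher Z=31 is smaller); Zn²⁺ < Hg²⁺ (same group, 2 shells fewer); Hg²⁺ < Au⁺ (both 78 e⁻, Z=80>79).

Ga³⁺ < Zn²⁺ < Hg²⁺ < Au⁺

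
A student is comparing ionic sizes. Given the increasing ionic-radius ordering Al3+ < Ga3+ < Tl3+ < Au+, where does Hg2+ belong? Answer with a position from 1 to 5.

Tabulating Z and e⁻: Al3+ has 10 e⁻ (Z=13), Ga3+ has 28 e⁻ (Z=31), Tl3+ has 78 e⁻ (Z=81), Hg2+ has 78 e⁻ (Z=80), Au+ has 78 e⁻ (Z=79). Al3+ < Ga3+ (same group, 1 shell fewer); Ga3+ < Tl3+ (same group, period 4 vs 6); Tl3+ < Hg2+ (isoelectronic, higher Z=81 is smaller); Hg2+ < Au+ (isoelectronic, higher Z=80 is smaller).
With Hg2+ included the full order is Al3+ < Ga3+ < Tl3+ < Hg2+ < Au+, so it takes position 4.

4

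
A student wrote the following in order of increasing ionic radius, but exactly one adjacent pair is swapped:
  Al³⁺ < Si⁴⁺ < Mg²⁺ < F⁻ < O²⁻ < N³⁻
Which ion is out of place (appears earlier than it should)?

Check each adjacent pair. Al³⁺ and Si⁴⁺ are reversed: both have 10 electrons but Z(Si)=14 > Z(Al)=13, so Si⁴⁺ should be the smaller of the two. No other neighbouring pair contradicts the periodic trends, so Al³⁺ is the ion listed too early.

Al³⁺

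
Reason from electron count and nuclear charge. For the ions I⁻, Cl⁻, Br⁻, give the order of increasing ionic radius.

All are in the same group with charge -1. Radius grows down the group as n (the outermost shell) increases.

Cl⁻ < Br⁻ < I⁻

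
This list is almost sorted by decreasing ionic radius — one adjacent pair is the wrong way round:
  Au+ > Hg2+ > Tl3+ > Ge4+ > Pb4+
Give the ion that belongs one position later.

Ge4+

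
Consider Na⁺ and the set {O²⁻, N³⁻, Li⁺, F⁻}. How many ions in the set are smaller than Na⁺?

Tabulating Z and e⁻: Li⁺ has 2 e⁻ (Z=3), Na⁺ has 10 e⁻ (Z=11), F⁻ has 10 e⁻ (Z=9), O²⁻ has 10 e⁻ (Z=8), N³⁻ has 10 e⁻ (Z=7). Li⁺ < Na⁺ (same group, period 2 vs 3); Na⁺ < F⁻ (both 10 e⁻, Z=11>9); F⁻ < O²⁻ (both 10 e⁻, Z=9>8); O²⁻ < N³⁻ (isoelectronic, higher Z=8 is smaller).
Placing each against Na⁺: smaller — Li⁺; larger — F⁻, O²⁻, N³⁻. So 1 is smaller.

1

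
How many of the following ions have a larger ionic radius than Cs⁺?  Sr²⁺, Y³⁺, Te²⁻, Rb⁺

Work out protons and electrons: Y³⁺: 36 e⁻, Z=39, Sr²⁺: 36 e⁻, Z=38, Rb⁺: 36 e⁻, Z=37, Cs⁺: 54 e⁻, Z=55, Te²⁻: 54 e⁻, Z=52. Y³⁺ < Sr²⁺ (both 36 e⁻, Z=39>38); Sr²⁺ < Rb⁺ (both 36 e⁻, Z=38>37); Rb⁺ < Cs⁺ (same group, period 5 vs 6); Cs⁺ < Te²⁻ (isoelectronic, higher Z=55 is smaller).
Overall: Y³⁺ < Sr²⁺ < Rb⁺ < Cs⁺ < Te²⁻. Cs⁺ has 3 below it and 1 above. Count: 1.

1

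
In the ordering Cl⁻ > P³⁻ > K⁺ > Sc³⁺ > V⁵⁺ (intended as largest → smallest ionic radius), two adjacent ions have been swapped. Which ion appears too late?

P³⁻

The pair Cl⁻, P³⁻ is the wrong way round — they are isoelectronic (18 e⁻) and Cl has more protons than P (17 vs 15), making Cl⁻ smaller. All other adjacent pairs agree with periodic trends, so P³⁻ is the misplaced ion.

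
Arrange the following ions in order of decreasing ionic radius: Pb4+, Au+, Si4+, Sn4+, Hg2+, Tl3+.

Au+ > Hg2+ > Tl3+ > Pb4+ > Sn4+ > Si4+

Electron counts and nuclear charges: Si4+: 10 e⁻, Z=14, Sn4+: 46 e⁻, Z=50, Pb4+: 78 e⁻, Z=82, Tl3+: 78 e⁻, Z=81, Hg2+: 78 e⁻, Z=80, Au+: 78 e⁻, Z=79. Si4+ < Sn4+ (same group, 2 shells fewer); Sn4+ < Pb4+ (same group, period 5 vs 6); Pb4+ < Tl3+ (both 78 e⁻, Z=82>81); Tl3+ < Hg2+ (isoelectronic, higher Z=81 is smaller); Hg2+ < Au+ (both 78 e⁻, Z=80>79).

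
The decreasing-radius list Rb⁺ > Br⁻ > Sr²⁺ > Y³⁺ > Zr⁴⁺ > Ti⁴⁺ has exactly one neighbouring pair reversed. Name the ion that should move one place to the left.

Br⁻

Check each adjacent pair. Rb⁺ and Br⁻ are reversed: they are isoelectronic (36 e⁻) and Rb has more protons than Br (37 vs 35), making Rb⁺ smaller. No other neighbouring pair contradicts the periodic trends, so Br⁻ is the ion listed too late.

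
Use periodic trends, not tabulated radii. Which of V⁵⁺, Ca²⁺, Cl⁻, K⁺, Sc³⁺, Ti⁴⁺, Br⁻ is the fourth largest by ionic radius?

Ca²⁺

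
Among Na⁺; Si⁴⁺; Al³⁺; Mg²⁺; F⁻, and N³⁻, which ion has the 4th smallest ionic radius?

All of these have 10 electrons (isoelectronic). With the same electron cloud, the ion with the most protons pulls it in tightest. Nuclear charges: Si⁴⁺ (Z=14), Al³⁺ (Z=13), Mg²⁺ (Z=12), Na⁺ (Z=11), F⁻ (Z=9), N³⁻ (Z=7). Highest Z is smallest.
That gives Si⁴⁺ < Al³⁺ < Mg²⁺ < Na⁺ < F⁻ < N³⁻. From the smallest end, number 4 is Na⁺.

Na⁺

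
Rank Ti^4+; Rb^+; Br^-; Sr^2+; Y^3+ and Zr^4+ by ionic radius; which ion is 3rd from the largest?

Sr^2+

Tabulating Z and e⁻: Ti^4+ has 18 e⁻ (Z=22), Zr^4+ has 36 e⁻ (Z=40), Y^3+ has 36 e⁻ (Z=39), Sr^2+ has 36 e⁻ (Z=38), Rb^+ has 36 e⁻ (Z=37), Br^- has 36 e⁻ (Z=35). Ti^4+ < Zr^4+ (same group, period 4 vs 5); Zr^4+ < Y^3+ (both 36 e⁻, Z=40>39); Y^3+ < Sr^2+ (isoelectronic, higher Z=39 is smaller); Sr^2+ < Rb^+ (isoelectronic, higher Z=38 is smaller); Rb^+ < Br^- (isoelectronic, higher Z=37 is smaller).
That gives Ti^4+ < Zr^4+ < Y^3+ < Sr^2+ < Rb^+ < Br^-. From the largest end, number 3 is Sr^2+.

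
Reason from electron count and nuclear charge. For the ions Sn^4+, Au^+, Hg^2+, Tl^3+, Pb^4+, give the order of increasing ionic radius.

Sn^4+ < Pb^4+ < Tl^3+ < Hg^2+ < Au^+

Sn^4+ has 46 e⁻ (Z=50), Pb^4+ has 78 e⁻ (Z=82), Tl^3+ has 78 e⁻ (Z=81), Hg^2+ has 78 e⁻ (Z=80), Au^+ has 78 e⁻ (Z=79). Sn^4+ < Pb^4+ (same group, period 5 vs 6); Pb^4+ < Tl^3+ (isoelectronic, higher Z=82 is smaller); Tl^3+ < Hg^2+ (isoelectronic, higher Z=81 is smaller); Hg^2+ < Au^+ (both 78 e⁻, Z=80>79).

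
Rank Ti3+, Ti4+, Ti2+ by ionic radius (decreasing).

Same element, different charge: the more highly charged cation has fewer electrons and a greater effective nuclear charge per electron, making Ti4+ the smallest.

Ti2+ > Ti3+ > Ti4+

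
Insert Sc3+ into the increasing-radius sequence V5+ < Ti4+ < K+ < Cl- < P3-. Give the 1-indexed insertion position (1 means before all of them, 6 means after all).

All of these have 18 electrons (isoelectronic). With the same electron cloud, the ion with the most protons pulls it in tightest. Nuclear charges: V5+ (Z=23), Ti4+ (Z=22), Sc3+ (Z=21), K+ (Z=19), Cl- (Z=17), P3- (Z=15). Highest Z is smallest.
Putting Sc3+ in gives V5+ < Ti4+ < Sc3+ < K+ < Cl- < P3-; it lands at slot 3.

3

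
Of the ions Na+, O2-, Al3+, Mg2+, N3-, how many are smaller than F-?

3

All of these have 10 electrons (isoelectronic). With the same electron cloud, the ion with the most protons pulls it in tightest. Nuclear charges: Al3+ (Z=13), Mg2+ (Z=12), Na+ (Z=11), F- (Z=9), O2- (Z=8), N3- (Z=7). Highest Z is smallest.
Overall: Al3+ < Mg2+ < Na+ < F- < O2- < N3-. F- has 3 below it and 2 above. That's 3.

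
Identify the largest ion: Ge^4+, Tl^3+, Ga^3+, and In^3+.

Tl^3+

First list Z and electron count for each: Ge^4+ has 28 e⁻ (Z=32), Ga^3+ has 28 e⁻ (Z=31), In^3+ has 46 e⁻ (Z=49), Tl^3+ has 78 e⁻ (Z=81). Ge^4+ < Ga^3+ (isoelectronic, higher Z=32 is smaller); Ga^3+ < In^3+ (same group, period 4 vs 5); In^3+ < Tl^3+ (same group, 1 shell fewer).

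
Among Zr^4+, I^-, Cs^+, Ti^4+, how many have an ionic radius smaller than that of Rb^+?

2

Work out protons and electrons: Ti^4+: 18 e⁻, Z=22, Zr^4+: 36 e⁻, Z=40, Rb^+: 36 e⁻, Z=37, Cs^+: 54 e⁻, Z=55, I^-: 54 e⁻, Z=53. Ti^4+ < Zr^4+ (same group, period 4 vs 5); Zr^4+ < Rb^+ (isoelectronic, higher Z=40 is smaller); Rb^+ < Cs^+ (same group, period 5 vs 6); Cs^+ < I^- (isoelectronic, higher Z=55 is smaller).
Placing each against Rb^+: smaller — Ti^4+, Zr^4+; larger — Cs^+, I^-. That's 2.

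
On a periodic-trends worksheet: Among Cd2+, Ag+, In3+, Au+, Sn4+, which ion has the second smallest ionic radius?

In3+

Tabulating Z and e⁻: Sn4+: 46 e⁻, Z=50, In3+: 46 e⁻, Z=49, Cd2+: 46 e⁻, Z=48, Ag+: 46 e⁻, Z=47, Au+: 78 e⁻, Z=79. Sn4+ < In3+ (both 46 e⁻, Z=50>49); In3+ < Cd2+ (both 46 e⁻, Z=49>48); Cd2+ < Ag+ (isoelectronic, higher Z=48 is smaller); Ag+ < Au+ (same group, 1 shell fewer).
Full ascending order: Sn4+ < In3+ < Cd2+ < Ag+ < Au+. Counting from the smallest, position 2 is In3+.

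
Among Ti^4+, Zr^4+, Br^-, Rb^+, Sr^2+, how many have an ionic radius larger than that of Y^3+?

Ti^4+ (Z=22, 18 e⁻), Zr^4+ (Z=40, 36 e⁻), Y^3+ (Z=39, 36 e⁻), Sr^2+ (Z=38, 36 e⁻), Rb^+ (Z=37, 36 e⁻), Br^- (Z=35, 36 e⁻). Ti^4+ < Zr^4+ (same group, period 4 vs 5); Zr^4+ < Y^3+ (isoelectronic, higher Z=40 is smaller); Y^3+ < Sr^2+ (both 36 e⁻, Z=39>38); Sr^2+ < Rb^+ (both 36 e⁻, Z=38>37); Rb^+ < Br^- (both 36 e⁻, Z=37>35).
Overall: Ti^4+ < Zr^4+ < Y^3+ < Sr^2+ < Rb^+ < Br^-. Y^3+ has 2 below it and 3 above. So 3 are larger.

3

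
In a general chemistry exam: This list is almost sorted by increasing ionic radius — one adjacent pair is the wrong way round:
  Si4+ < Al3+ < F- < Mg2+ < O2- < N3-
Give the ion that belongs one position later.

F-

The pair F-, Mg2+ is the wrong way round — they are isoelectronic (10 e⁻) and Mg has more protons than F (12 vs 9), making Mg2+ smaller. All other adjacent pairs agree with periodic trends, so F- is the misplaced ion.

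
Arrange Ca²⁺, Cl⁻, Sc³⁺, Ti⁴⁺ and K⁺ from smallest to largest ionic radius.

These species are isoelectronic with 18 electrons. The only difference is the number of protons: Ti⁴⁺ (Z=22), Sc³⁺ (Z=21), Ca²⁺ (Z=20), K⁺ (Z=19), Cl⁻ (Z=17). The strongest nuclear pull (Ti⁴⁺) gives the smallest ion.

Ti⁴⁺ < Sc³⁺ < Ca²⁺ < K⁺ < Cl⁻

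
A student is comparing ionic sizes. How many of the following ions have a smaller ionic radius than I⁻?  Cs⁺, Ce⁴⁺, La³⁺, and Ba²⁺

Isoelectronic series (54 e⁻ each). Size is set by nuclear charge: more protons means a smaller ion. Ce⁴⁺ (Z=58), La³⁺ (Z=57), Ba²⁺ (Z=56), Cs⁺ (Z=55), I⁻ (Z=53).
Placing each against I⁻: smaller — Ce⁴⁺, La³⁺, Ba²⁺, Cs⁺; larger — none. Count: 4.

4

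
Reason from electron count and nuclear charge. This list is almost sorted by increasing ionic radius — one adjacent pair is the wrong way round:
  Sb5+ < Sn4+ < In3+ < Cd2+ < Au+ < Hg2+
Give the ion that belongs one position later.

Au+

Compare adjacent ions: they are isoelectronic (78 e⁻) and Hg has more protons than Au (80 vs 79), making Hg2+ smaller — yet in this increasing list Au+ sits before Hg2+. Nothing else is reversed, so Au+ should move one place to the right.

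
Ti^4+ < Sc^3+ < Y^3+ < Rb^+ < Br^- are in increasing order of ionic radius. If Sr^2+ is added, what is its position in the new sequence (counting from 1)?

4

Electron counts and nuclear charges: Ti^4+ (Z=22, 18 e⁻), Sc^3+ (Z=21, 18 e⁻), Y^3+ (Z=39, 36 e⁻), Sr^2+ (Z=38, 36 e⁻), Rb^+ (Z=37, 36 e⁻), Br^- (Z=35, 36 e⁻). Ti^4+ < Sc^3+ (both 18 e⁻, Z=22>21); Sc^3+ < Y^3+ (same group, period 4 vs 5); Y^3+ < Sr^2+ (isoelectronic, higher Z=39 is smaller); Sr^2+ < Rb^+ (isoelectronic, higher Z=38 is smaller); Rb^+ < Br^- (isoelectronic, higher Z=37 is smaller).
The complete sequence is Ti^4+ < Sc^3+ < Y^3+ < Sr^2+ < Rb^+ < Br^-. Sr^2+ sits at position 4.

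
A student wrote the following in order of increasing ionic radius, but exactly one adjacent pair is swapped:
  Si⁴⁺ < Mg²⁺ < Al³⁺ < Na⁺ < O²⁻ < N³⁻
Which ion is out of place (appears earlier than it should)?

Check each adjacent pair. Mg²⁺ and Al³⁺ are reversed: both have 10 electrons but Z(Al)=13 > Z(Mg)=12, so Al³⁺ should be the smaller of the two. No other neighbouring pair contradicts the periodic trends, so Mg²⁺ is the ion listed too early.

Mg²⁺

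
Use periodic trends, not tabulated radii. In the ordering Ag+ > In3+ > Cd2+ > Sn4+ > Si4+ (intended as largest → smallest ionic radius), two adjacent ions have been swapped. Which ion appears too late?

Cd2+

The pair In3+, Cd2+ is the wrong way round — they are isoelectronic (46 e⁻) and In has more protons than Cd (49 vs 48), making In3+ smaller. All other adjacent pairs agree with periodic trends, so Cd2+ is the misplaced ion.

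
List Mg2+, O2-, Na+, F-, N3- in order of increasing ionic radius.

Mg2+ < Na+ < F- < O2- < N3-

Isoelectronic series (10 e⁻ each). Size is set by nuclear charge: more protons means a smaller ion. Mg2+ (Z=12), Na+ (Z=11), F- (Z=9), O2- (Z=8), N3- (Z=7).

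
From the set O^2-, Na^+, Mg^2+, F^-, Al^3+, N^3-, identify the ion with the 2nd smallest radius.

Mg^2+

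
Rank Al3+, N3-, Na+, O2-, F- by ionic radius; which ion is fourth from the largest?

Isoelectronic series (10 e⁻ each). Size is set by nuclear charge: more protons means a smaller ion. Al3+ (Z=13), Na+ (Z=11), F- (Z=9), O2- (Z=8), N3- (Z=7).
That gives Al3+ < Na+ < F- < O2- < N3-. From the largest end, number 4 is Na+.

Na+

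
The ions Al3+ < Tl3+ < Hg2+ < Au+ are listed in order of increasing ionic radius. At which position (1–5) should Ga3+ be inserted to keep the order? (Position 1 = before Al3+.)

2

First list Z and electron count for each: Al3+: 10 e⁻, Z=13, Ga3+: 28 e⁻, Z=31, Tl3+: 78 e⁻, Z=81, Hg2+: 78 e⁻, Z=80, Au+: 78 e⁻, Z=79. Al3+ < Ga3+ (same group, 1 shell fewer); Ga3+ < Tl3+ (same group, period 4 vs 6); Tl3+ < Hg2+ (both 78 e⁻, Z=81>80); Hg2+ < Au+ (isoelectronic, higher Z=80 is smaller).
With Ga3+ included the full order is Al3+ < Ga3+ < Tl3+ < Hg2+ < Au+, so it takes position 2.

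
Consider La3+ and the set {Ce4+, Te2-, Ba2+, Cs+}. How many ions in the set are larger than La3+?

3

These species are isoelectronic with 54 electrons. The only difference is the number of protons: Ce4+ (Z=58), La3+ (Z=57), Ba2+ (Z=56), Cs+ (Z=55), Te2- (Z=52). The strongest nuclear pull (Ce4+) gives the smallest ion.
Ordering all of them (including La3+) by radius gives Ce4+ < La3+ < Ba2+ < Cs+ < Te2-. Count: 3.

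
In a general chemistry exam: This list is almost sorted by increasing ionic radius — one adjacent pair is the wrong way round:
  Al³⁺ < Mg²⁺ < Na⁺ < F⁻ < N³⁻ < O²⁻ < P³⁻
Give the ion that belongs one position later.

The pair N³⁻, O²⁻ is the wrong way round — O²⁻ and N³⁻ share 10 electrons; the higher nuclear charge on O (Z=8) contracts it more, so O²⁻ < N³⁻. All other adjacent pairs agree with periodic trends, so N³⁻ is the misplaced ion.

N³⁻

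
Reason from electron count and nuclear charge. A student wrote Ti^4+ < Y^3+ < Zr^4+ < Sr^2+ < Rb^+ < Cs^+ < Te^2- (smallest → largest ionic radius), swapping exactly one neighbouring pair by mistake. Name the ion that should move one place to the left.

Zr^4+

Compare adjacent ions: Zr^4+ and Y^3+ share 36 electrons; the higher nuclear charge on Zr (Z=40) contracts it more, so Zr^4+ < Y^3+ — yet in this increasing list Y^3+ sits before Zr^4+. Nothing else is reversed, so Zr^4+ should move one place to the left.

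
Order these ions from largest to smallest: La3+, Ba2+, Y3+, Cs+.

Cs+ > Ba2+ > La3+ > Y3+

First list Z and electron count for each: Y3+ has 36 e⁻ (Z=39), La3+ has 54 e⁻ (Z=57), Ba2+ has 54 e⁻ (Z=56), Cs+ has 54 e⁻ (Z=55). Y3+ < La3+ (same group, period 5 vs 6); La3+ < Ba2+ (both 54 e⁻, Z=57>56); Ba2+ < Cs+ (both 54 e⁻, Z=56>55).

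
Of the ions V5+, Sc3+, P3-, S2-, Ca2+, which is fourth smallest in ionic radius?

Isoelectronic series (18 e⁻ each). Size is set by nuclear charge: more protons means a smaller ion. V5+ (Z=23), Sc3+ (Z=21), Ca2+ (Z=20), S2- (Z=16), P3- (Z=15).
That gives V5+ < Sc3+ < Ca2+ < S2- < P3-. From the smallest end, number 4 is S2-.

S2-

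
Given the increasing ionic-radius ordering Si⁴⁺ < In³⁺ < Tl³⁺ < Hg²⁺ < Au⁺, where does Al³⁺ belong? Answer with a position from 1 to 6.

2

Tabulating Z and e⁻: Si⁴⁺ (Z=14, 10 e⁻), Al³⁺ (Z=13, 10 e⁻), In³⁺ (Z=49, 46 e⁻), Tl³⁺ (Z=81, 78 e⁻), Hg²⁺ (Z=80, 78 e⁻), Au⁺ (Z=79, 78 e⁻). Si⁴⁺ < Al³⁺ (both 10 e⁻, Z=14>13); Al³⁺ < In³⁺ (same group, 2 shells fewer); In³⁺ < Tl³⁺ (same group, period 5 vs 6); Tl³⁺ < Hg²⁺ (isoelectronic, higher Z=81 is smaller); Hg²⁺ < Au⁺ (both 78 e⁻, Z=80>79).
Putting Al³⁺ in gives Si⁴⁺ < Al³⁺ < In³⁺ < Tl³⁺ < Hg²⁺ < Au⁺; it lands at slot 2.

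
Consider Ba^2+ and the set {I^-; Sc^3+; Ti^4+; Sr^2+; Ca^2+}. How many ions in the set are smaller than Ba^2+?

Tabulating Z and e⁻: Ti^4+ has 18 e⁻ (Z=22), Sc^3+ has 18 e⁻ (Z=21), Ca^2+ has 18 e⁻ (Z=20), Sr^2+ has 36 e⁻ (Z=38), Ba^2+ has 54 e⁻ (Z=56), I^- has 54 e⁻ (Z=53). Ti^4+ < Sc^3+ (both 18 e⁻, Z=22>21); Sc^3+ < Ca^2+ (isoelectronic, higher Z=21 is smaller); Ca^2+ < Sr^2+ (same group, 1 shell fewer); Sr^2+ < Ba^2+ (same group, period 5 vs 6); Ba^2+ < I^- (both 54 e⁻, Z=56>53).
Overall: Ti^4+ < Sc^3+ < Ca^2+ < Sr^2+ < Ba^2+ < I^-. Ba^2+ has 4 below it and 1 above. So 4 are smaller.

4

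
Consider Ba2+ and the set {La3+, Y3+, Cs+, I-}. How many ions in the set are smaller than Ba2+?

First list Z and electron count for each: Y3+: 36 e⁻, Z=39, La3+: 54 e⁻, Z=57, Ba2+: 54 e⁻, Z=56, Cs+: 54 e⁻, Z=55, I-: 54 e⁻, Z=53. Y3+ < La3+ (same group, 1 shell fewer); La3+ < Ba2+ (isoelectronic, higher Z=57 is smaller); Ba2+ < Cs+ (isoelectronic, higher Z=56 is smaller); Cs+ < I- (both 54 e⁻, Z=55>53).
Relative to Ba2+, the ions that are smaller are Y3+, La3+. So 2 are smaller.

2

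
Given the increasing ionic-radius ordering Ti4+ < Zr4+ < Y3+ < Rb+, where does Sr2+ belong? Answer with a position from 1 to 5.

First list Z and electron count for each: Ti4+ (Z=22, 18 e⁻), Zr4+ (Z=40, 36 e⁻), Y3+ (Z=39, 36 e⁻), Sr2+ (Z=38, 36 e⁻), Rb+ (Z=37, 36 e⁻). Ti4+ < Zr4+ (same group, 1 shell fewer); Zr4+ < Y3+ (both 36 e⁻, Z=40>39); Y3+ < Sr2+ (isoelectronic, higher Z=39 is smaller); Sr2+ < Rb+ (isoelectronic, higher Z=38 is smaller).
The complete sequence is Ti4+ < Zr4+ < Y3+ < Sr2+ < Rb+. Sr2+ sits at position 4.

4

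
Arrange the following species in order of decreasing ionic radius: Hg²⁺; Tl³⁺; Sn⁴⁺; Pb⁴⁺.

First list Z and electron count for each: Sn⁴⁺ (Z=50, 46 e⁻), Pb⁴⁺ (Z=82, 78 e⁻), Tl³⁺ (Z=81, 78 e⁻), Hg²⁺ (Z=80, 78 e⁻). Sn⁴⁺ < Pb⁴⁺ (same group, 1 shell fewer); Pb⁴⁺ < Tl³⁺ (isoelectronic, higher Z=82 is smaller); Tl³⁺ < Hg²⁺ (both 78 e⁻, Z=81>80).

Hg²⁺ > Tl³⁺ > Pb⁴⁺ > Sn⁴⁺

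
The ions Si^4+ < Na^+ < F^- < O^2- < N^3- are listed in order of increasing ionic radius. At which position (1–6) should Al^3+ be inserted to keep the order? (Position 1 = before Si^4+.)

2

Isoelectronic series (10 e⁻ each). Size is set by nuclear charge: more protons means a smaller ion. Si^4+ (Z=14), Al^3+ (Z=13), Na^+ (Z=11), F^- (Z=9), O^2- (Z=8), N^3- (Z=7).
The complete sequence is Si^4+ < Al^3+ < Na^+ < F^- < O^2- < N^3-. Al^3+ sits at position 2.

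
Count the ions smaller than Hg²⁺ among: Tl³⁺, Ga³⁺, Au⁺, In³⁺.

3

Work out protons and electrons: Ga³⁺ (Z=31, 28 e⁻), In³⁺ (Z=49, 46 e⁻), Tl³⁺ (Z=81, 78 e⁻), Hg²⁺ (Z=80, 78 e⁻), Au⁺ (Z=79, 78 e⁻). Ga³⁺ < In³⁺ (same group, period 4 vs 5); In³⁺ < Tl³⁺ (same group, 1 shell fewer); Tl³⁺ < Hg²⁺ (isoelectronic, higher Z=81 is smaller); Hg²⁺ < Au⁺ (both 78 e⁻, Z=80>79).
Placing each against Hg²⁺: smaller — Ga³⁺, In³⁺, Tl³⁺; larger — Au⁺. That's 3.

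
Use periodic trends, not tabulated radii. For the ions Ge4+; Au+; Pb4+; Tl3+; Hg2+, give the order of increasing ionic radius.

Ge4+ < Pb4+ < Tl3+ < Hg2+ < Au+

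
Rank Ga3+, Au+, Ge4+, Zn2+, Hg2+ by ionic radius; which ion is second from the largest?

Tabulating Z and e⁻: Ge4+ has 28 e⁻ (Z=32), Ga3+ has 28 e⁻ (Z=31), Zn2+ has 28 e⁻ (Z=30), Hg2+ has 78 e⁻ (Z=80), Au+ has 78 e⁻ (Z=79). Ge4+ < Ga3+ (both 28 e⁻, Z=32>31); Ga3+ < Zn2+ (both 28 e⁻, Z=31>30); Zn2+ < Hg2+ (same group, period 4 vs 6); Hg2+ < Au+ (both 78 e⁻, Z=80>79).
That gives Ge4+ < Ga3+ < Zn2+ < Hg2+ < Au+. From the largest end, number 2 is Hg2+.

Hg2+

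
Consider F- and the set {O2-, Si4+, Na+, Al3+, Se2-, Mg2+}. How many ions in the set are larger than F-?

Work out protons and electrons: Si4+: 10 e⁻, Z=14, Al3+: 10 e⁻, Z=13, Mg2+: 10 e⁻, Z=12, Na+: 10 e⁻, Z=11, F-: 10 e⁻, Z=9, O2-: 10 e⁻, Z=8, Se2-: 36 e⁻, Z=34. Si4+ < Al3+ (both 10 e⁻, Z=14>13); Al3+ < Mg2+ (both 10 e⁻, Z=13>12); Mg2+ < Na+ (isoelectronic, higher Z=12 is smaller); Na+ < F- (both 10 e⁻, Z=11>9); F- < O2- (both 10 e⁻, Z=9>8); O2- < Se2- (same group, period 2 vs 4).
Ordering all of them (including F-) by radius gives Si4+ < Al3+ < Mg2+ < Na+ < F- < O2- < Se2-. That's 2.

2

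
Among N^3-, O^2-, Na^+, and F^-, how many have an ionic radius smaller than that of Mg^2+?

0

All of these have 10 electrons (isoelectronic). With the same electron cloud, the ion with the most protons pulls it in tightest. Nuclear charges: Mg^2+ (Z=12), Na^+ (Z=11), F^- (Z=9), O^2- (Z=8), N^3- (Z=7). Highest Z is smallest.
Ordering all of them (including Mg^2+) by radius gives Mg^2+ < Na^+ < F^- < O^2- < N^3-. That's 0.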